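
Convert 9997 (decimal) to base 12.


Divide by 12 repeatedly:
9997 ÷ 12 = 833 remainder 1
833 ÷ 12 = 69 remainder 5
69 ÷ 12 = 5 remainder 9
5 ÷ 12 = 0 remainder 5
Reading remainders bottom-up:
= 5951


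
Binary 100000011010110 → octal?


Group into 3-bit groups: 100000011010110
  100 = 4
  000 = 0
  011 = 3
  010 = 2
  110 = 6
= 0o40326


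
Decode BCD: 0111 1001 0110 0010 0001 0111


Each 4-bit group → digit:
  0111 → 7
  1001 → 9
  0110 → 6
  0010 → 2
  0001 → 1
  0111 → 7
= 796217


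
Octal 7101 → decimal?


Positional values:
Position 0: 1 × 8^0 = 1
Position 1: 0 × 8^1 = 0
Position 2: 1 × 8^2 = 64
Position 3: 7 × 8^3 = 3584
Sum = 1 + 0 + 64 + 3584
= 3649


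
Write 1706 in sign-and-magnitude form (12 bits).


Sign bit: 0 (positive)
Magnitude: 1706 = 11010101010
= 011010101010


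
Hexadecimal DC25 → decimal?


Positional values:
Position 0: 5 × 16^0 = 5 × 1 = 5
Position 1: 2 × 16^1 = 2 × 16 = 32
Position 2: C × 16^2 = 12 × 256 = 3072
Position 3: D × 16^3 = 13 × 4096 = 53248
Sum = 5 + 32 + 3072 + 53248
= 56357


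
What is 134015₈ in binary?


Each octal digit → 3 binary bits:
  1 = 001
  3 = 011
  4 = 100
  0 = 000
  1 = 001
  5 = 101
Concatenate: 001 011 100 000 001 101
= 001011100000001101


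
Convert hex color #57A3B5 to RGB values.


Hex: #57A3B5
R = 57₁₆ = 87
G = A3₁₆ = 163
B = B5₁₆ = 181
= RGB(87, 163, 181)


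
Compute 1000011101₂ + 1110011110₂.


Align and add column by column (LSB to MSB, carry propagating):
  01000011101
+ 01110011110
  -----------
  col 0: 1 + 0 + 0 (carry in) = 1 → bit 1, carry out 0
  col 1: 0 + 1 + 0 (carry in) = 1 → bit 1, carry out 0
  col 2: 1 + 1 + 0 (carry in) = 2 → bit 0, carry out 1
  col 3: 1 + 1 + 1 (carry in) = 3 → bit 1, carry out 1
  col 4: 1 + 1 + 1 (carry in) = 3 → bit 1, carry out 1
  col 5: 0 + 0 + 1 (carry in) = 1 → bit 1, carry out 0
  col 6: 0 + 0 + 0 (carry in) = 0 → bit 0, carry out 0
  col 7: 0 + 1 + 0 (carry in) = 1 → bit 1, carry out 0
  col 8: 0 + 1 + 0 (carry in) = 1 → bit 1, carry out 0
  col 9: 1 + 1 + 0 (carry in) = 2 → bit 0, carry out 1
  col 10: 0 + 0 + 1 (carry in) = 1 → bit 1, carry out 0
Reading bits MSB→LSB: 10110111011
Strip leading zeros: 10110111011
= 10110111011


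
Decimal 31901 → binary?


Divide by 2 repeatedly:
31901 ÷ 2 = 15950 remainder 1
15950 ÷ 2 = 7975 remainder 0
7975 ÷ 2 = 3987 remainder 1
3987 ÷ 2 = 1993 remainder 1
1993 ÷ 2 = 996 remainder 1
996 ÷ 2 = 498 remainder 0
498 ÷ 2 = 249 remainder 0
249 ÷ 2 = 124 remainder 1
124 ÷ 2 = 62 remainder 0
62 ÷ 2 = 31 remainder 0
31 ÷ 2 = 15 remainder 1
15 ÷ 2 = 7 remainder 1
7 ÷ 2 = 3 remainder 1
3 ÷ 2 = 1 remainder 1
1 ÷ 2 = 0 remainder 1
Reading remainders bottom-up:
= 111110010011101


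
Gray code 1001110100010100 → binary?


Gray code: 1001110100010100
MSB stays the same: 1
Each subsequent bit = prev_binary XOR current_gray:
  B[1] = 1 XOR 0 = 1
  B[2] = 1 XOR 0 = 1
  B[3] = 1 XOR 1 = 0
  B[4] = 0 XOR 1 = 1
  B[5] = 1 XOR 1 = 0
  B[6] = 0 XOR 0 = 0
  B[7] = 0 XOR 1 = 1
  B[8] = 1 XOR 0 = 1
  B[9] = 1 XOR 0 = 1
  B[10] = 1 XOR 0 = 1
  B[11] = 1 XOR 1 = 0
  B[12] = 0 XOR 0 = 0
  B[13] = 0 XOR 1 = 1
  B[14] = 1 XOR 0 = 1
  B[15] = 1 XOR 0 = 1
= 1110100111100111 (59879 decimal)


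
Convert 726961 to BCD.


Each digit → 4-bit binary:
  7 → 0111
  2 → 0010
  6 → 0110
  9 → 1001
  6 → 0110
  1 → 0001
= 0111 0010 0110 1001 0110 0001


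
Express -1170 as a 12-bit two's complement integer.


Original: 010010010010
Step 1 - Invert all bits: 101101101101
Step 2 - Add 1: 101101101101 + 1
= 101101101110 (represents -1170)


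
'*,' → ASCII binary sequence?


String: '*,'  (2 characters)
Per-character ASCII lookup:
  '*': special character: '*' = 42 → 101010
  ',': special character: ',' = 44 → 101100
= 101010 101100


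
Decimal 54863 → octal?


Divide by 8 repeatedly:
54863 ÷ 8 = 6857 remainder 7
6857 ÷ 8 = 857 remainder 1
857 ÷ 8 = 107 remainder 1
107 ÷ 8 = 13 remainder 3
13 ÷ 8 = 1 remainder 5
1 ÷ 8 = 0 remainder 1
Reading remainders bottom-up:
= 0o153117


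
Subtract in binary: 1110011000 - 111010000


Align and subtract column by column (LSB to MSB, borrowing when needed):
  1110011000
- 0111010000
  ----------
  col 0: (0 - 0 borrow-in) - 0 → 0 - 0 = 0, borrow out 0
  col 1: (0 - 0 borrow-in) - 0 → 0 - 0 = 0, borrow out 0
  col 2: (0 - 0 borrow-in) - 0 → 0 - 0 = 0, borrow out 0
  col 3: (1 - 0 borrow-in) - 0 → 1 - 0 = 1, borrow out 0
  col 4: (1 - 0 borrow-in) - 1 → 1 - 1 = 0, borrow out 0
  col 5: (0 - 0 borrow-in) - 0 → 0 - 0 = 0, borrow out 0
  col 6: (0 - 0 borrow-in) - 1 → borrow from next column: (0+2) - 1 = 1, borrow out 1
  col 7: (1 - 1 borrow-in) - 1 → borrow from next column: (0+2) - 1 = 1, borrow out 1
  col 8: (1 - 1 borrow-in) - 1 → borrow from next column: (0+2) - 1 = 1, borrow out 1
  col 9: (1 - 1 borrow-in) - 0 → 0 - 0 = 0, borrow out 0
Reading bits MSB→LSB: 0111001000
Strip leading zeros: 111001000
= 111001000


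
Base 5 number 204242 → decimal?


Positional values (base 5):
  2 × 5^0 = 2 × 1 = 2
  4 × 5^1 = 4 × 5 = 20
  2 × 5^2 = 2 × 25 = 50
  4 × 5^3 = 4 × 125 = 500
  0 × 5^4 = 0 × 625 = 0
  2 × 5^5 = 2 × 3125 = 6250
Sum = 2 + 20 + 50 + 500 + 0 + 6250
= 6822


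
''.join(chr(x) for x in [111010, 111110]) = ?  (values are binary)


Codes (binary): 111010 111110
Per-code ASCII lookup:
  111010 = 58  (special character) → ':'
  111110 = 62  (special character) → '>'
= ':>'


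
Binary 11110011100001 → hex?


Group into 4-bit nibbles: 0011110011100001
  0011 = 3
  1100 = C
  1110 = E
  0001 = 1
= 0x3CE1


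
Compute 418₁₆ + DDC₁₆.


Align and add column by column (LSB to MSB, each column mod 16 with carry):
  0418
+ 0DDC
  ----
  col 0: 8(8) + C(12) + 0 (carry in) = 20 → 4(4), carry out 1
  col 1: 1(1) + D(13) + 1 (carry in) = 15 → F(15), carry out 0
  col 2: 4(4) + D(13) + 0 (carry in) = 17 → 1(1), carry out 1
  col 3: 0(0) + 0(0) + 1 (carry in) = 1 → 1(1), carry out 0
Reading digits MSB→LSB: 11F4
Strip leading zeros: 11F4
= 0x11F4


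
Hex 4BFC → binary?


Each hex digit → 4 binary bits:
  4 = 0100
  B = 1011
  F = 1111
  C = 1100
Concatenate: 0100 1011 1111 1100
= 0100101111111100


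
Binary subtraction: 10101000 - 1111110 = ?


Align and subtract column by column (LSB to MSB, borrowing when needed):
  10101000
- 01111110
  --------
  col 0: (0 - 0 borrow-in) - 0 → 0 - 0 = 0, borrow out 0
  col 1: (0 - 0 borrow-in) - 1 → borrow from next column: (0+2) - 1 = 1, borrow out 1
  col 2: (0 - 1 borrow-in) - 1 → borrow from next column: (-1+2) - 1 = 0, borrow out 1
  col 3: (1 - 1 borrow-in) - 1 → borrow from next column: (0+2) - 1 = 1, borrow out 1
  col 4: (0 - 1 borrow-in) - 1 → borrow from next column: (-1+2) - 1 = 0, borrow out 1
  col 5: (1 - 1 borrow-in) - 1 → borrow from next column: (0+2) - 1 = 1, borrow out 1
  col 6: (0 - 1 borrow-in) - 1 → borrow from next column: (-1+2) - 1 = 0, borrow out 1
  col 7: (1 - 1 borrow-in) - 0 → 0 - 0 = 0, borrow out 0
Reading bits MSB→LSB: 00101010
Strip leading zeros: 101010
= 101010


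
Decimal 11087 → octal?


Divide by 8 repeatedly:
11087 ÷ 8 = 1385 remainder 7
1385 ÷ 8 = 173 remainder 1
173 ÷ 8 = 21 remainder 5
21 ÷ 8 = 2 remainder 5
2 ÷ 8 = 0 remainder 2
Reading remainders bottom-up:
= 0o25517


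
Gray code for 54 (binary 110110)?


Binary: 110110
Gray code: G = B XOR (B >> 1)
B >> 1 = 011011
110110 XOR 011011:
  1 XOR 0 = 1
  1 XOR 1 = 0
  0 XOR 1 = 1
  1 XOR 0 = 1
  1 XOR 1 = 0
  0 XOR 1 = 1
= 101101


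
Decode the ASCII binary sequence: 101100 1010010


Codes (binary): 101100 1010010
Per-code ASCII lookup:
  101100 = 44  (special character) → ','
  1010010 = 82  (range 65-90: uppercase, 82 - 65 = 17) → 'R'
= ',R'


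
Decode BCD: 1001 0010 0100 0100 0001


Each 4-bit group → digit:
  1001 → 9
  0010 → 2
  0100 → 4
  0100 → 4
  0001 → 1
= 92441


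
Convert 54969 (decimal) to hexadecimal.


Divide by 16 repeatedly:
54969 ÷ 16 = 3435 remainder 9 (9)
3435 ÷ 16 = 214 remainder 11 (B)
214 ÷ 16 = 13 remainder 6 (6)
13 ÷ 16 = 0 remainder 13 (D)
Reading remainders bottom-up:
= 0xD6B9


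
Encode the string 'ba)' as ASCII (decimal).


String: 'ba)'  (3 characters)
Per-character ASCII lookup:
  'b': lowercase starts at 97: 'b' = 97 + 1 = 98
  'a': lowercase starts at 97: 'a' = 97 + 0 = 97
  ')': special character: ')' = 41
= 98 97 41


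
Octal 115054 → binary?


Each octal digit → 3 binary bits:
  1 = 001
  1 = 001
  5 = 101
  0 = 000
  5 = 101
  4 = 100
Concatenate: 001 001 101 000 101 100
= 001001101000101100


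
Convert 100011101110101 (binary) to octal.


Group into 3-bit groups: 100011101110101
  100 = 4
  011 = 3
  101 = 5
  110 = 6
  101 = 5
= 0o43565


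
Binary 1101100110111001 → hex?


Group into 4-bit nibbles: 1101100110111001
  1101 = D
  1001 = 9
  1011 = B
  1001 = 9
= 0xD9B9


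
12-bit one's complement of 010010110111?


Original: 010010110111
Invert all bits:
  bit 0: 0 → 1
  bit 1: 1 → 0
  bit 2: 0 → 1
  bit 3: 0 → 1
  bit 4: 1 → 0
  bit 5: 0 → 1
  bit 6: 1 → 0
  bit 7: 1 → 0
  bit 8: 0 → 1
  bit 9: 1 → 0
  bit 10: 1 → 0
  bit 11: 1 → 0
= 101101001000


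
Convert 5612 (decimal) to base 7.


Divide by 7 repeatedly:
5612 ÷ 7 = 801 remainder 5
801 ÷ 7 = 114 remainder 3
114 ÷ 7 = 16 remainder 2
16 ÷ 7 = 2 remainder 2
2 ÷ 7 = 0 remainder 2
Reading remainders bottom-up:
= 22235


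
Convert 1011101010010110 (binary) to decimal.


Positional values:
Bit 1: 1 × 2^1 = 2
Bit 2: 1 × 2^2 = 4
Bit 4: 1 × 2^4 = 16
Bit 7: 1 × 2^7 = 128
Bit 9: 1 × 2^9 = 512
Bit 11: 1 × 2^11 = 2048
Bit 12: 1 × 2^12 = 4096
Bit 13: 1 × 2^13 = 8192
Bit 15: 1 × 2^15 = 32768
Sum = 2 + 4 + 16 + 128 + 512 + 2048 + 4096 + 8192 + 32768
= 47766


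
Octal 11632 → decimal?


Positional values:
Position 0: 2 × 8^0 = 2
Position 1: 3 × 8^1 = 24
Position 2: 6 × 8^2 = 384
Position 3: 1 × 8^3 = 512
Position 4: 1 × 8^4 = 4096
Sum = 2 + 24 + 384 + 512 + 4096
= 5018


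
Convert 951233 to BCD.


Each digit → 4-bit binary:
  9 → 1001
  5 → 0101
  1 → 0001
  2 → 0010
  3 → 0011
  3 → 0011
= 1001 0101 0001 0010 0011 0011


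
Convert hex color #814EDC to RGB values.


Hex: #814EDC
R = 81₁₆ = 129
G = 4E₁₆ = 78
B = DC₁₆ = 220
= RGB(129, 78, 220)


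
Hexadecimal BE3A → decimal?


Positional values:
Position 0: A × 16^0 = 10 × 1 = 10
Position 1: 3 × 16^1 = 3 × 16 = 48
Position 2: E × 16^2 = 14 × 256 = 3584
Position 3: B × 16^3 = 11 × 4096 = 45056
Sum = 10 + 48 + 3584 + 45056
= 48698


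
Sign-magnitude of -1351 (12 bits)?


Sign bit: 1 (negative)
Magnitude: 1351 = 10101000111
= 110101000111


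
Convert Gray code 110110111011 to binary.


Gray code: 110110111011
MSB stays the same: 1
Each subsequent bit = prev_binary XOR current_gray:
  B[1] = 1 XOR 1 = 0
  B[2] = 0 XOR 0 = 0
  B[3] = 0 XOR 1 = 1
  B[4] = 1 XOR 1 = 0
  B[5] = 0 XOR 0 = 0
  B[6] = 0 XOR 1 = 1
  B[7] = 1 XOR 1 = 0
  B[8] = 0 XOR 1 = 1
  B[9] = 1 XOR 0 = 1
  B[10] = 1 XOR 1 = 0
  B[11] = 0 XOR 1 = 1
= 100100101101 (2349 decimal)


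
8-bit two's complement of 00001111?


Original: 00001111
Step 1 - Invert all bits: 11110000
Step 2 - Add 1: 11110000 + 1
= 11110001 (represents -15)


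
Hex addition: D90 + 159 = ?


Align and add column by column (LSB to MSB, each column mod 16 with carry):
  0D90
+ 0159
  ----
  col 0: 0(0) + 9(9) + 0 (carry in) = 9 → 9(9), carry out 0
  col 1: 9(9) + 5(5) + 0 (carry in) = 14 → E(14), carry out 0
  col 2: D(13) + 1(1) + 0 (carry in) = 14 → E(14), carry out 0
  col 3: 0(0) + 0(0) + 0 (carry in) = 0 → 0(0), carry out 0
Reading digits MSB→LSB: 0EE9
Strip leading zeros: EE9
= 0xEE9


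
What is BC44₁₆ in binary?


Each hex digit → 4 binary bits:
  B = 1011
  C = 1100
  4 = 0100
  4 = 0100
Concatenate: 1011 1100 0100 0100
= 1011110001000100


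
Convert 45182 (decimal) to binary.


Divide by 2 repeatedly:
45182 ÷ 2 = 22591 remainder 0
22591 ÷ 2 = 11295 remainder 1
11295 ÷ 2 = 5647 remainder 1
5647 ÷ 2 = 2823 remainder 1
2823 ÷ 2 = 1411 remainder 1
1411 ÷ 2 = 705 remainder 1
705 ÷ 2 = 352 remainder 1
352 ÷ 2 = 176 remainder 0
176 ÷ 2 = 88 remainder 0
88 ÷ 2 = 44 remainder 0
44 ÷ 2 = 22 remainder 0
22 ÷ 2 = 11 remainder 0
11 ÷ 2 = 5 remainder 1
5 ÷ 2 = 2 remainder 1
2 ÷ 2 = 1 remainder 0
1 ÷ 2 = 0 remainder 1
Reading remainders bottom-up:
= 1011000001111110


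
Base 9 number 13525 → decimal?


Positional values (base 9):
  5 × 9^0 = 5 × 1 = 5
  2 × 9^1 = 2 × 9 = 18
  5 × 9^2 = 5 × 81 = 405
  3 × 9^3 = 3 × 729 = 2187
  1 × 9^4 = 1 × 6561 = 6561
Sum = 5 + 18 + 405 + 2187 + 6561
= 9176


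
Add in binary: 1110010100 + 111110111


Align and add column by column (LSB to MSB, carry propagating):
  01110010100
+ 00111110111
  -----------
  col 0: 0 + 1 + 0 (carry in) = 1 → bit 1, carry out 0
  col 1: 0 + 1 + 0 (carry in) = 1 → bit 1, carry out 0
  col 2: 1 + 1 + 0 (carry in) = 2 → bit 0, carry out 1
  col 3: 0 + 0 + 1 (carry in) = 1 → bit 1, carry out 0
  col 4: 1 + 1 + 0 (carry in) = 2 → bit 0, carry out 1
  col 5: 0 + 1 + 1 (carry in) = 2 → bit 0, carry out 1
  col 6: 0 + 1 + 1 (carry in) = 2 → bit 0, carry out 1
  col 7: 1 + 1 + 1 (carry in) = 3 → bit 1, carry out 1
  col 8: 1 + 1 + 1 (carry in) = 3 → bit 1, carry out 1
  col 9: 1 + 0 + 1 (carry in) = 2 → bit 0, carry out 1
  col 10: 0 + 0 + 1 (carry in) = 1 → bit 1, carry out 0
Reading bits MSB→LSB: 10110001011
Strip leading zeros: 10110001011
= 10110001011


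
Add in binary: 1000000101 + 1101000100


Align and add column by column (LSB to MSB, carry propagating):
  01000000101
+ 01101000100
  -----------
  col 0: 1 + 0 + 0 (carry in) = 1 → bit 1, carry out 0
  col 1: 0 + 0 + 0 (carry in) = 0 → bit 0, carry out 0
  col 2: 1 + 1 + 0 (carry in) = 2 → bit 0, carry out 1
  col 3: 0 + 0 + 1 (carry in) = 1 → bit 1, carry out 0
  col 4: 0 + 0 + 0 (carry in) = 0 → bit 0, carry out 0
  col 5: 0 + 0 + 0 (carry in) = 0 → bit 0, carry out 0
  col 6: 0 + 1 + 0 (carry in) = 1 → bit 1, carry out 0
  col 7: 0 + 0 + 0 (carry in) = 0 → bit 0, carry out 0
  col 8: 0 + 1 + 0 (carry in) = 1 → bit 1, carry out 0
  col 9: 1 + 1 + 0 (carry in) = 2 → bit 0, carry out 1
  col 10: 0 + 0 + 1 (carry in) = 1 → bit 1, carry out 0
Reading bits MSB→LSB: 10101001001
Strip leading zeros: 10101001001
= 10101001001


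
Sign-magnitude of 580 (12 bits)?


Sign bit: 0 (positive)
Magnitude: 580 = 01001000100
= 001001000100


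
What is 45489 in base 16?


Divide by 16 repeatedly:
45489 ÷ 16 = 2843 remainder 1 (1)
2843 ÷ 16 = 177 remainder 11 (B)
177 ÷ 16 = 11 remainder 1 (1)
11 ÷ 16 = 0 remainder 11 (B)
Reading remainders bottom-up:
= 0xB1B1


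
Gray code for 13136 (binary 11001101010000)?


Binary: 11001101010000
Gray code: G = B XOR (B >> 1)
B >> 1 = 01100110101000
11001101010000 XOR 01100110101000:
  1 XOR 0 = 1
  1 XOR 1 = 0
  0 XOR 1 = 1
  0 XOR 0 = 0
  1 XOR 0 = 1
  1 XOR 1 = 0
  0 XOR 1 = 1
  1 XOR 0 = 1
  0 XOR 1 = 1
  1 XOR 0 = 1
  0 XOR 1 = 1
  0 XOR 0 = 0
  0 XOR 0 = 0
  0 XOR 0 = 0
= 10101011111000


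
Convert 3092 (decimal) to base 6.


Divide by 6 repeatedly:
3092 ÷ 6 = 515 remainder 2
515 ÷ 6 = 85 remainder 5
85 ÷ 6 = 14 remainder 1
14 ÷ 6 = 2 remainder 2
2 ÷ 6 = 0 remainder 2
Reading remainders bottom-up:
= 22152


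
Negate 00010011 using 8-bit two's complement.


Original: 00010011
Step 1 - Invert all bits: 11101100
Step 2 - Add 1: 11101100 + 1
= 11101101 (represents -19)


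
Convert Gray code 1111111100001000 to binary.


Gray code: 1111111100001000
MSB stays the same: 1
Each subsequent bit = prev_binary XOR current_gray:
  B[1] = 1 XOR 1 = 0
  B[2] = 0 XOR 1 = 1
  B[3] = 1 XOR 1 = 0
  B[4] = 0 XOR 1 = 1
  B[5] = 1 XOR 1 = 0
  B[6] = 0 XOR 1 = 1
  B[7] = 1 XOR 1 = 0
  B[8] = 0 XOR 0 = 0
  B[9] = 0 XOR 0 = 0
  B[10] = 0 XOR 0 = 0
  B[11] = 0 XOR 0 = 0
  B[12] = 0 XOR 1 = 1
  B[13] = 1 XOR 0 = 1
  B[14] = 1 XOR 0 = 1
  B[15] = 1 XOR 0 = 1
= 1010101000001111 (43535 decimal)


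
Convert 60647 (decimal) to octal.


Divide by 8 repeatedly:
60647 ÷ 8 = 7580 remainder 7
7580 ÷ 8 = 947 remainder 4
947 ÷ 8 = 118 remainder 3
118 ÷ 8 = 14 remainder 6
14 ÷ 8 = 1 remainder 6
1 ÷ 8 = 0 remainder 1
Reading remainders bottom-up:
= 0o166347


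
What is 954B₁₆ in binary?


Each hex digit → 4 binary bits:
  9 = 1001
  5 = 0101
  4 = 0100
  B = 1011
Concatenate: 1001 0101 0100 1011
= 1001010101001011


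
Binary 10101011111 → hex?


Group into 4-bit nibbles: 010101011111
  0101 = 5
  0101 = 5
  1111 = F
= 0x55F


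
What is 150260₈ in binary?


Each octal digit → 3 binary bits:
  1 = 001
  5 = 101
  0 = 000
  2 = 010
  6 = 110
  0 = 000
Concatenate: 001 101 000 010 110 000
= 001101000010110000


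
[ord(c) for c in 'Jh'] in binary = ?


String: 'Jh'  (2 characters)
Per-character ASCII lookup:
  'J': uppercase starts at 65: 'J' = 65 + 9 = 74 → 1001010
  'h': lowercase starts at 97: 'h' = 97 + 7 = 104 → 1101000
= 1001010 1101000


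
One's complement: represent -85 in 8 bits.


Original: 01010101
Invert all bits:
  bit 0: 0 → 1
  bit 1: 1 → 0
  bit 2: 0 → 1
  bit 3: 1 → 0
  bit 4: 0 → 1
  bit 5: 1 → 0
  bit 6: 0 → 1
  bit 7: 1 → 0
= 10101010


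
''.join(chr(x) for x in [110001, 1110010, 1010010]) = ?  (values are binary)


Codes (binary): 110001 1110010 1010010
Per-code ASCII lookup:
  110001 = 49  (range 48-57: digits, 49 - 48 = 1) → '1'
  1110010 = 114  (range 97-122: lowercase, 114 - 97 = 17) → 'r'
  1010010 = 82  (range 65-90: uppercase, 82 - 65 = 17) → 'R'
= '1rR'


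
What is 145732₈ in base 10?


Positional values:
Position 0: 2 × 8^0 = 2
Position 1: 3 × 8^1 = 24
Position 2: 7 × 8^2 = 448
Position 3: 5 × 8^3 = 2560
Position 4: 4 × 8^4 = 16384
Position 5: 1 × 8^5 = 32768
Sum = 2 + 24 + 448 + 2560 + 16384 + 32768
= 52186


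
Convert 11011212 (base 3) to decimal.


Positional values (base 3):
  2 × 3^0 = 2 × 1 = 2
  1 × 3^1 = 1 × 3 = 3
  2 × 3^2 = 2 × 9 = 18
  1 × 3^3 = 1 × 27 = 27
  1 × 3^4 = 1 × 81 = 81
  0 × 3^5 = 0 × 243 = 0
  1 × 3^6 = 1 × 729 = 729
  1 × 3^7 = 1 × 2187 = 2187
Sum = 2 + 3 + 18 + 27 + 81 + 0 + 729 + 2187
= 3047


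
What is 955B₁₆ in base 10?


Positional values:
Position 0: B × 16^0 = 11 × 1 = 11
Position 1: 5 × 16^1 = 5 × 16 = 80
Position 2: 5 × 16^2 = 5 × 256 = 1280
Position 3: 9 × 16^3 = 9 × 4096 = 36864
Sum = 11 + 80 + 1280 + 36864
= 38235


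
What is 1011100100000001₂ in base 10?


Positional values:
Bit 0: 1 × 2^0 = 1
Bit 8: 1 × 2^8 = 256
Bit 11: 1 × 2^11 = 2048
Bit 12: 1 × 2^12 = 4096
Bit 13: 1 × 2^13 = 8192
Bit 15: 1 × 2^15 = 32768
Sum = 1 + 256 + 2048 + 4096 + 8192 + 32768
= 47361


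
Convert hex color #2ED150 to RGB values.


Hex: #2ED150
R = 2E₁₆ = 46
G = D1₁₆ = 209
B = 50₁₆ = 80
= RGB(46, 209, 80)


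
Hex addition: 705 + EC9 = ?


Align and add column by column (LSB to MSB, each column mod 16 with carry):
  0705
+ 0EC9
  ----
  col 0: 5(5) + 9(9) + 0 (carry in) = 14 → E(14), carry out 0
  col 1: 0(0) + C(12) + 0 (carry in) = 12 → C(12), carry out 0
  col 2: 7(7) + E(14) + 0 (carry in) = 21 → 5(5), carry out 1
  col 3: 0(0) + 0(0) + 1 (carry in) = 1 → 1(1), carry out 0
Reading digits MSB→LSB: 15CE
Strip leading zeros: 15CE
= 0x15CE


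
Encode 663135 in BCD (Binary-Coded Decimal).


Each digit → 4-bit binary:
  6 → 0110
  6 → 0110
  3 → 0011
  1 → 0001
  3 → 0011
  5 → 0101
= 0110 0110 0011 0001 0011 0101


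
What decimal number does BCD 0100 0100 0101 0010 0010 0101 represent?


Each 4-bit group → digit:
  0100 → 4
  0100 → 4
  0101 → 5
  0010 → 2
  0010 → 2
  0101 → 5
= 445225


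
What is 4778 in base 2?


Divide by 2 repeatedly:
4778 ÷ 2 = 2389 remainder 0
2389 ÷ 2 = 1194 remainder 1
1194 ÷ 2 = 597 remainder 0
597 ÷ 2 = 298 remainder 1
298 ÷ 2 = 149 remainder 0
149 ÷ 2 = 74 remainder 1
74 ÷ 2 = 37 remainder 0
37 ÷ 2 = 18 remainder 1
18 ÷ 2 = 9 remainder 0
9 ÷ 2 = 4 remainder 1
4 ÷ 2 = 2 remainder 0
2 ÷ 2 = 1 remainder 0
1 ÷ 2 = 0 remainder 1
Reading remainders bottom-up:
= 1001010101010


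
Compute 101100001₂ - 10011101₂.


Align and subtract column by column (LSB to MSB, borrowing when needed):
  101100001
- 010011101
  ---------
  col 0: (1 - 0 borrow-in) - 1 → 1 - 1 = 0, borrow out 0
  col 1: (0 - 0 borrow-in) - 0 → 0 - 0 = 0, borrow out 0
  col 2: (0 - 0 borrow-in) - 1 → borrow from next column: (0+2) - 1 = 1, borrow out 1
  col 3: (0 - 1 borrow-in) - 1 → borrow from next column: (-1+2) - 1 = 0, borrow out 1
  col 4: (0 - 1 borrow-in) - 1 → borrow from next column: (-1+2) - 1 = 0, borrow out 1
  col 5: (1 - 1 borrow-in) - 0 → 0 - 0 = 0, borrow out 0
  col 6: (1 - 0 borrow-in) - 0 → 1 - 0 = 1, borrow out 0
  col 7: (0 - 0 borrow-in) - 1 → borrow from next column: (0+2) - 1 = 1, borrow out 1
  col 8: (1 - 1 borrow-in) - 0 → 0 - 0 = 0, borrow out 0
Reading bits MSB→LSB: 011000100
Strip leading zeros: 11000100
= 11000100


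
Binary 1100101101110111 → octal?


Group into 3-bit groups: 001100101101110111
  001 = 1
  100 = 4
  101 = 5
  101 = 5
  110 = 6
  111 = 7
= 0o145567


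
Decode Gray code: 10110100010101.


Gray code: 10110100010101
MSB stays the same: 1
Each subsequent bit = prev_binary XOR current_gray:
  B[1] = 1 XOR 0 = 1
  B[2] = 1 XOR 1 = 0
  B[3] = 0 XOR 1 = 1
  B[4] = 1 XOR 0 = 1
  B[5] = 1 XOR 1 = 0
  B[6] = 0 XOR 0 = 0
  B[7] = 0 XOR 0 = 0
  B[8] = 0 XOR 0 = 0
  B[9] = 0 XOR 1 = 1
  B[10] = 1 XOR 0 = 1
  B[11] = 1 XOR 1 = 0
  B[12] = 0 XOR 0 = 0
  B[13] = 0 XOR 1 = 1
= 11011000011001 (13849 decimal)


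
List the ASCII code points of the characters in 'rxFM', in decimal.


String: 'rxFM'  (4 characters)
Per-character ASCII lookup:
  'r': lowercase starts at 97: 'r' = 97 + 17 = 114
  'x': lowercase starts at 97: 'x' = 97 + 23 = 120
  'F': uppercase starts at 65: 'F' = 65 + 5 = 70
  'M': uppercase starts at 65: 'M' = 65 + 12 = 77
= 114 120 70 77


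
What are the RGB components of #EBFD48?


Hex: #EBFD48
R = EB₁₆ = 235
G = FD₁₆ = 253
B = 48₁₆ = 72
= RGB(235, 253, 72)


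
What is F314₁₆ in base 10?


Positional values:
Position 0: 4 × 16^0 = 4 × 1 = 4
Position 1: 1 × 16^1 = 1 × 16 = 16
Position 2: 3 × 16^2 = 3 × 256 = 768
Position 3: F × 16^3 = 15 × 4096 = 61440
Sum = 4 + 16 + 768 + 61440
= 62228


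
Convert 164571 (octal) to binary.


Each octal digit → 3 binary bits:
  1 = 001
  6 = 110
  4 = 100
  5 = 101
  7 = 111
  1 = 001
Concatenate: 001 110 100 101 111 001
= 001110100101111001


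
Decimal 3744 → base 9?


Divide by 9 repeatedly:
3744 ÷ 9 = 416 remainder 0
416 ÷ 9 = 46 remainder 2
46 ÷ 9 = 5 remainder 1
5 ÷ 9 = 0 remainder 5
Reading remainders bottom-up:
= 5120


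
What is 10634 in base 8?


Divide by 8 repeatedly:
10634 ÷ 8 = 1329 remainder 2
1329 ÷ 8 = 166 remainder 1
166 ÷ 8 = 20 remainder 6
20 ÷ 8 = 2 remainder 4
2 ÷ 8 = 0 remainder 2
Reading remainders bottom-up:
= 0o24612


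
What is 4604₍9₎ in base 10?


Positional values (base 9):
  4 × 9^0 = 4 × 1 = 4
  0 × 9^1 = 0 × 9 = 0
  6 × 9^2 = 6 × 81 = 486
  4 × 9^3 = 4 × 729 = 2916
Sum = 4 + 0 + 486 + 2916
= 3406


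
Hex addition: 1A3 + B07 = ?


Align and add column by column (LSB to MSB, each column mod 16 with carry):
  01A3
+ 0B07
  ----
  col 0: 3(3) + 7(7) + 0 (carry in) = 10 → A(10), carry out 0
  col 1: A(10) + 0(0) + 0 (carry in) = 10 → A(10), carry out 0
  col 2: 1(1) + B(11) + 0 (carry in) = 12 → C(12), carry out 0
  col 3: 0(0) + 0(0) + 0 (carry in) = 0 → 0(0), carry out 0
Reading digits MSB→LSB: 0CAA
Strip leading zeros: CAA
= 0xCAA


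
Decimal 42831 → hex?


Divide by 16 repeatedly:
42831 ÷ 16 = 2676 remainder 15 (F)
2676 ÷ 16 = 167 remainder 4 (4)
167 ÷ 16 = 10 remainder 7 (7)
10 ÷ 16 = 0 remainder 10 (A)
Reading remainders bottom-up:
= 0xA74F


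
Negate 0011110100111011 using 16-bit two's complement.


Original: 0011110100111011
Step 1 - Invert all bits: 1100001011000100
Step 2 - Add 1: 1100001011000100 + 1
= 1100001011000101 (represents -15675)


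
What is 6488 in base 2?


Divide by 2 repeatedly:
6488 ÷ 2 = 3244 remainder 0
3244 ÷ 2 = 1622 remainder 0
1622 ÷ 2 = 811 remainder 0
811 ÷ 2 = 405 remainder 1
405 ÷ 2 = 202 remainder 1
202 ÷ 2 = 101 remainder 0
101 ÷ 2 = 50 remainder 1
50 ÷ 2 = 25 remainder 0
25 ÷ 2 = 12 remainder 1
12 ÷ 2 = 6 remainder 0
6 ÷ 2 = 3 remainder 0
3 ÷ 2 = 1 remainder 1
1 ÷ 2 = 0 remainder 1
Reading remainders bottom-up:
= 1100101011000


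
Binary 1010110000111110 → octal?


Group into 3-bit groups: 001010110000111110
  001 = 1
  010 = 2
  110 = 6
  000 = 0
  111 = 7
  110 = 6
= 0o126076


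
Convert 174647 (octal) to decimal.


Positional values:
Position 0: 7 × 8^0 = 7
Position 1: 4 × 8^1 = 32
Position 2: 6 × 8^2 = 384
Position 3: 4 × 8^3 = 2048
Position 4: 7 × 8^4 = 28672
Position 5: 1 × 8^5 = 32768
Sum = 7 + 32 + 384 + 2048 + 28672 + 32768
= 63911


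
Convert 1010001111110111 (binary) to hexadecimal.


Group into 4-bit nibbles: 1010001111110111
  1010 = A
  0011 = 3
  1111 = F
  0111 = 7
= 0xA3F7


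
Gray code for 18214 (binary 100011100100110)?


Binary: 100011100100110
Gray code: G = B XOR (B >> 1)
B >> 1 = 010001110010011
100011100100110 XOR 010001110010011:
  1 XOR 0 = 1
  0 XOR 1 = 1
  0 XOR 0 = 0
  0 XOR 0 = 0
  1 XOR 0 = 1
  1 XOR 1 = 0
  1 XOR 1 = 0
  0 XOR 1 = 1
  0 XOR 0 = 0
  1 XOR 0 = 1
  0 XOR 1 = 1
  0 XOR 0 = 0
  1 XOR 0 = 1
  1 XOR 1 = 0
  0 XOR 1 = 1
= 110010010110101


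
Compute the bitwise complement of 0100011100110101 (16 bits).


Original: 0100011100110101
Invert all bits:
  bit 0: 0 → 1
  bit 1: 1 → 0
  bit 2: 0 → 1
  bit 3: 0 → 1
  bit 4: 0 → 1
  bit 5: 1 → 0
  bit 6: 1 → 0
  bit 7: 1 → 0
  bit 8: 0 → 1
  bit 9: 0 → 1
  bit 10: 1 → 0
  bit 11: 1 → 0
  bit 12: 0 → 1
  bit 13: 1 → 0
  bit 14: 0 → 1
  bit 15: 1 → 0
= 1011100011001010


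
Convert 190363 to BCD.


Each digit → 4-bit binary:
  1 → 0001
  9 → 1001
  0 → 0000
  3 → 0011
  6 → 0110
  3 → 0011
= 0001 1001 0000 0011 0110 0011


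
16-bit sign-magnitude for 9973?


Sign bit: 0 (positive)
Magnitude: 9973 = 010011011110101
= 0010011011110101


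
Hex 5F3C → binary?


Each hex digit → 4 binary bits:
  5 = 0101
  F = 1111
  3 = 0011
  C = 1100
Concatenate: 0101 1111 0011 1100
= 0101111100111100


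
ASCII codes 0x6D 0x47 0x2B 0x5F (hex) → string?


Codes (hex): 0x6D 0x47 0x2B 0x5F
Per-code ASCII lookup:
  0x6D = 109  (range 97-122: lowercase, 109 - 97 = 12) → 'm'
  0x47 = 71  (range 65-90: uppercase, 71 - 65 = 6) → 'G'
  0x2B = 43  (special character) → '+'
  0x5F = 95  (special character) → '_'
= 'mG+_'


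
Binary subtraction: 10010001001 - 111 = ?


Align and subtract column by column (LSB to MSB, borrowing when needed):
  10010001001
- 00000000111
  -----------
  col 0: (1 - 0 borrow-in) - 1 → 1 - 1 = 0, borrow out 0
  col 1: (0 - 0 borrow-in) - 1 → borrow from next column: (0+2) - 1 = 1, borrow out 1
  col 2: (0 - 1 borrow-in) - 1 → borrow from next column: (-1+2) - 1 = 0, borrow out 1
  col 3: (1 - 1 borrow-in) - 0 → 0 - 0 = 0, borrow out 0
  col 4: (0 - 0 borrow-in) - 0 → 0 - 0 = 0, borrow out 0
  col 5: (0 - 0 borrow-in) - 0 → 0 - 0 = 0, borrow out 0
  col 6: (0 - 0 borrow-in) - 0 → 0 - 0 = 0, borrow out 0
  col 7: (1 - 0 borrow-in) - 0 → 1 - 0 = 1, borrow out 0
  col 8: (0 - 0 borrow-in) - 0 → 0 - 0 = 0, borrow out 0
  col 9: (0 - 0 borrow-in) - 0 → 0 - 0 = 0, borrow out 0
  col 10: (1 - 0 borrow-in) - 0 → 1 - 0 = 1, borrow out 0
Reading bits MSB→LSB: 10010000010
Strip leading zeros: 10010000010
= 10010000010


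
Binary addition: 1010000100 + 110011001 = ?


Align and add column by column (LSB to MSB, carry propagating):
  01010000100
+ 00110011001
  -----------
  col 0: 0 + 1 + 0 (carry in) = 1 → bit 1, carry out 0
  col 1: 0 + 0 + 0 (carry in) = 0 → bit 0, carry out 0
  col 2: 1 + 0 + 0 (carry in) = 1 → bit 1, carry out 0
  col 3: 0 + 1 + 0 (carry in) = 1 → bit 1, carry out 0
  col 4: 0 + 1 + 0 (carry in) = 1 → bit 1, carry out 0
  col 5: 0 + 0 + 0 (carry in) = 0 → bit 0, carry out 0
  col 6: 0 + 0 + 0 (carry in) = 0 → bit 0, carry out 0
  col 7: 1 + 1 + 0 (carry in) = 2 → bit 0, carry out 1
  col 8: 0 + 1 + 1 (carry in) = 2 → bit 0, carry out 1
  col 9: 1 + 0 + 1 (carry in) = 2 → bit 0, carry out 1
  col 10: 0 + 0 + 1 (carry in) = 1 → bit 1, carry out 0
Reading bits MSB→LSB: 10000011101
Strip leading zeros: 10000011101
= 10000011101


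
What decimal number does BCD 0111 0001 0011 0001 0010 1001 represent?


Each 4-bit group → digit:
  0111 → 7
  0001 → 1
  0011 → 3
  0001 → 1
  0010 → 2
  1001 → 9
= 713129


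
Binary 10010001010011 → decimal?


Positional values:
Bit 0: 1 × 2^0 = 1
Bit 1: 1 × 2^1 = 2
Bit 4: 1 × 2^4 = 16
Bit 6: 1 × 2^6 = 64
Bit 10: 1 × 2^10 = 1024
Bit 13: 1 × 2^13 = 8192
Sum = 1 + 2 + 16 + 64 + 1024 + 8192
= 9299


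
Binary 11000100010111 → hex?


Group into 4-bit nibbles: 0011000100010111
  0011 = 3
  0001 = 1
  0001 = 1
  0111 = 7
= 0x3117


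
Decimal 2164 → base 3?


Divide by 3 repeatedly:
2164 ÷ 3 = 721 remainder 1
721 ÷ 3 = 240 remainder 1
240 ÷ 3 = 80 remainder 0
80 ÷ 3 = 26 remainder 2
26 ÷ 3 = 8 remainder 2
8 ÷ 3 = 2 remainder 2
2 ÷ 3 = 0 remainder 2
Reading remainders bottom-up:
= 2222011


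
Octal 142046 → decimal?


Positional values:
Position 0: 6 × 8^0 = 6
Position 1: 4 × 8^1 = 32
Position 2: 0 × 8^2 = 0
Position 3: 2 × 8^3 = 1024
Position 4: 4 × 8^4 = 16384
Position 5: 1 × 8^5 = 32768
Sum = 6 + 32 + 0 + 1024 + 16384 + 32768
= 50214


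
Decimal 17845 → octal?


Divide by 8 repeatedly:
17845 ÷ 8 = 2230 remainder 5
2230 ÷ 8 = 278 remainder 6
278 ÷ 8 = 34 remainder 6
34 ÷ 8 = 4 remainder 2
4 ÷ 8 = 0 remainder 4
Reading remainders bottom-up:
= 0o42665


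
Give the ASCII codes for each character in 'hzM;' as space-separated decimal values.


String: 'hzM;'  (4 characters)
Per-character ASCII lookup:
  'h': lowercase starts at 97: 'h' = 97 + 7 = 104
  'z': lowercase starts at 97: 'z' = 97 + 25 = 122
  'M': uppercase starts at 65: 'M' = 65 + 12 = 77
  ';': special character: ';' = 59
= 104 122 77 59


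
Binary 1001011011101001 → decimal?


Positional values:
Bit 0: 1 × 2^0 = 1
Bit 3: 1 × 2^3 = 8
Bit 5: 1 × 2^5 = 32
Bit 6: 1 × 2^6 = 64
Bit 7: 1 × 2^7 = 128
Bit 9: 1 × 2^9 = 512
Bit 10: 1 × 2^10 = 1024
Bit 12: 1 × 2^12 = 4096
Bit 15: 1 × 2^15 = 32768
Sum = 1 + 8 + 32 + 64 + 128 + 512 + 1024 + 4096 + 32768
= 38633


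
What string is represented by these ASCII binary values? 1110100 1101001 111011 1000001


Codes (binary): 1110100 1101001 111011 1000001
Per-code ASCII lookup:
  1110100 = 116  (range 97-122: lowercase, 116 - 97 = 19) → 't'
  1101001 = 105  (range 97-122: lowercase, 105 - 97 = 8) → 'i'
  111011 = 59  (special character) → ';'
  1000001 = 65  (range 65-90: uppercase, 65 - 65 = 0) → 'A'
= 'ti;A'


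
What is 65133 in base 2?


Divide by 2 repeatedly:
65133 ÷ 2 = 32566 remainder 1
32566 ÷ 2 = 16283 remainder 0
16283 ÷ 2 = 8141 remainder 1
8141 ÷ 2 = 4070 remainder 1
4070 ÷ 2 = 2035 remainder 0
2035 ÷ 2 = 1017 remainder 1
1017 ÷ 2 = 508 remainder 1
508 ÷ 2 = 254 remainder 0
254 ÷ 2 = 127 remainder 0
127 ÷ 2 = 63 remainder 1
63 ÷ 2 = 31 remainder 1
31 ÷ 2 = 15 remainder 1
15 ÷ 2 = 7 remainder 1
7 ÷ 2 = 3 remainder 1
3 ÷ 2 = 1 remainder 1
1 ÷ 2 = 0 remainder 1
Reading remainders bottom-up:
= 1111111001101101


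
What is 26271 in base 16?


Divide by 16 repeatedly:
26271 ÷ 16 = 1641 remainder 15 (F)
1641 ÷ 16 = 102 remainder 9 (9)
102 ÷ 16 = 6 remainder 6 (6)
6 ÷ 16 = 0 remainder 6 (6)
Reading remainders bottom-up:
= 0x669F


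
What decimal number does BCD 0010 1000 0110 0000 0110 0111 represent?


Each 4-bit group → digit:
  0010 → 2
  1000 → 8
  0110 → 6
  0000 → 0
  0110 → 6
  0111 → 7
= 286067


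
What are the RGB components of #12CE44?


Hex: #12CE44
R = 12₁₆ = 18
G = CE₁₆ = 206
B = 44₁₆ = 68
= RGB(18, 206, 68)


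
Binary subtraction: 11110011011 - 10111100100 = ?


Align and subtract column by column (LSB to MSB, borrowing when needed):
  11110011011
- 10111100100
  -----------
  col 0: (1 - 0 borrow-in) - 0 → 1 - 0 = 1, borrow out 0
  col 1: (1 - 0 borrow-in) - 0 → 1 - 0 = 1, borrow out 0
  col 2: (0 - 0 borrow-in) - 1 → borrow from next column: (0+2) - 1 = 1, borrow out 1
  col 3: (1 - 1 borrow-in) - 0 → 0 - 0 = 0, borrow out 0
  col 4: (1 - 0 borrow-in) - 0 → 1 - 0 = 1, borrow out 0
  col 5: (0 - 0 borrow-in) - 1 → borrow from next column: (0+2) - 1 = 1, borrow out 1
  col 6: (0 - 1 borrow-in) - 1 → borrow from next column: (-1+2) - 1 = 0, borrow out 1
  col 7: (1 - 1 borrow-in) - 1 → borrow from next column: (0+2) - 1 = 1, borrow out 1
  col 8: (1 - 1 borrow-in) - 1 → borrow from next column: (0+2) - 1 = 1, borrow out 1
  col 9: (1 - 1 borrow-in) - 0 → 0 - 0 = 0, borrow out 0
  col 10: (1 - 0 borrow-in) - 1 → 1 - 1 = 0, borrow out 0
Reading bits MSB→LSB: 00110110111
Strip leading zeros: 110110111
= 110110111


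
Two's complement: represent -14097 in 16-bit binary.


Original: 0011011100010001
Step 1 - Invert all bits: 1100100011101110
Step 2 - Add 1: 1100100011101110 + 1
= 1100100011101111 (represents -14097)


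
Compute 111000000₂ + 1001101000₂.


Align and add column by column (LSB to MSB, carry propagating):
  00111000000
+ 01001101000
  -----------
  col 0: 0 + 0 + 0 (carry in) = 0 → bit 0, carry out 0
  col 1: 0 + 0 + 0 (carry in) = 0 → bit 0, carry out 0
  col 2: 0 + 0 + 0 (carry in) = 0 → bit 0, carry out 0
  col 3: 0 + 1 + 0 (carry in) = 1 → bit 1, carry out 0
  col 4: 0 + 0 + 0 (carry in) = 0 → bit 0, carry out 0
  col 5: 0 + 1 + 0 (carry in) = 1 → bit 1, carry out 0
  col 6: 1 + 1 + 0 (carry in) = 2 → bit 0, carry out 1
  col 7: 1 + 0 + 1 (carry in) = 2 → bit 0, carry out 1
  col 8: 1 + 0 + 1 (carry in) = 2 → bit 0, carry out 1
  col 9: 0 + 1 + 1 (carry in) = 2 → bit 0, carry out 1
  col 10: 0 + 0 + 1 (carry in) = 1 → bit 1, carry out 0
Reading bits MSB→LSB: 10000101000
Strip leading zeros: 10000101000
= 10000101000


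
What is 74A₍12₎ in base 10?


Positional values (base 12):
  A × 12^0 = 10 × 1 = 10
  4 × 12^1 = 4 × 12 = 48
  7 × 12^2 = 7 × 144 = 1008
Sum = 10 + 48 + 1008
= 1066


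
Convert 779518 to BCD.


Each digit → 4-bit binary:
  7 → 0111
  7 → 0111
  9 → 1001
  5 → 0101
  1 → 0001
  8 → 1000
= 0111 0111 1001 0101 0001 1000


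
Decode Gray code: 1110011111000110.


Gray code: 1110011111000110
MSB stays the same: 1
Each subsequent bit = prev_binary XOR current_gray:
  B[1] = 1 XOR 1 = 0
  B[2] = 0 XOR 1 = 1
  B[3] = 1 XOR 0 = 1
  B[4] = 1 XOR 0 = 1
  B[5] = 1 XOR 1 = 0
  B[6] = 0 XOR 1 = 1
  B[7] = 1 XOR 1 = 0
  B[8] = 0 XOR 1 = 1
  B[9] = 1 XOR 1 = 0
  B[10] = 0 XOR 0 = 0
  B[11] = 0 XOR 0 = 0
  B[12] = 0 XOR 0 = 0
  B[13] = 0 XOR 1 = 1
  B[14] = 1 XOR 1 = 0
  B[15] = 0 XOR 0 = 0
= 1011101010000100 (47748 decimal)


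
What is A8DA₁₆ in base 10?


Positional values:
Position 0: A × 16^0 = 10 × 1 = 10
Position 1: D × 16^1 = 13 × 16 = 208
Position 2: 8 × 16^2 = 8 × 256 = 2048
Position 3: A × 16^3 = 10 × 4096 = 40960
Sum = 10 + 208 + 2048 + 40960
= 43226


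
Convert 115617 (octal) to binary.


Each octal digit → 3 binary bits:
  1 = 001
  1 = 001
  5 = 101
  6 = 110
  1 = 001
  7 = 111
Concatenate: 001 001 101 110 001 111
= 001001101110001111


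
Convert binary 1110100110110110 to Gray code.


Binary: 1110100110110110
Gray code: G = B XOR (B >> 1)
B >> 1 = 0111010011011011
1110100110110110 XOR 0111010011011011:
  1 XOR 0 = 1
  1 XOR 1 = 0
  1 XOR 1 = 0
  0 XOR 1 = 1
  1 XOR 0 = 1
  0 XOR 1 = 1
  0 XOR 0 = 0
  1 XOR 0 = 1
  1 XOR 1 = 0
  0 XOR 1 = 1
  1 XOR 0 = 1
  1 XOR 1 = 0
  0 XOR 1 = 1
  1 XOR 0 = 1
  1 XOR 1 = 0
  0 XOR 1 = 1
= 1001110101101101


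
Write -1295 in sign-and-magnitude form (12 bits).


Sign bit: 1 (negative)
Magnitude: 1295 = 10100001111
= 110100001111


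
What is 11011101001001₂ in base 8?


Group into 3-bit groups: 011011101001001
  011 = 3
  011 = 3
  101 = 5
  001 = 1
  001 = 1
= 0o33511


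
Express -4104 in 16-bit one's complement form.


Original: 0001000000001000
Invert all bits:
  bit 0: 0 → 1
  bit 1: 0 → 1
  bit 2: 0 → 1
  bit 3: 1 → 0
  bit 4: 0 → 1
  bit 5: 0 → 1
  bit 6: 0 → 1
  bit 7: 0 → 1
  bit 8: 0 → 1
  bit 9: 0 → 1
  bit 10: 0 → 1
  bit 11: 0 → 1
  bit 12: 1 → 0
  bit 13: 0 → 1
  bit 14: 0 → 1
  bit 15: 0 → 1
= 1110111111110111


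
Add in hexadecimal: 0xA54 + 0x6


Align and add column by column (LSB to MSB, each column mod 16 with carry):
  0A54
+ 0006
  ----
  col 0: 4(4) + 6(6) + 0 (carry in) = 10 → A(10), carry out 0
  col 1: 5(5) + 0(0) + 0 (carry in) = 5 → 5(5), carry out 0
  col 2: A(10) + 0(0) + 0 (carry in) = 10 → A(10), carry out 0
  col 3: 0(0) + 0(0) + 0 (carry in) = 0 → 0(0), carry out 0
Reading digits MSB→LSB: 0A5A
Strip leading zeros: A5A
= 0xA5A


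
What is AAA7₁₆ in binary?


Each hex digit → 4 binary bits:
  A = 1010
  A = 1010
  A = 1010
  7 = 0111
Concatenate: 1010 1010 1010 0111
= 1010101010100111


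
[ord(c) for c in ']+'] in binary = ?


String: ']+'  (2 characters)
Per-character ASCII lookup:
  ']': special character: ']' = 93 → 1011101
  '+': special character: '+' = 43 → 101011
= 1011101 101011


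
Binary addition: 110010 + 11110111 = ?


Align and add column by column (LSB to MSB, carry propagating):
  000110010
+ 011110111
  ---------
  col 0: 0 + 1 + 0 (carry in) = 1 → bit 1, carry out 0
  col 1: 1 + 1 + 0 (carry in) = 2 → bit 0, carry out 1
  col 2: 0 + 1 + 1 (carry in) = 2 → bit 0, carry out 1
  col 3: 0 + 0 + 1 (carry in) = 1 → bit 1, carry out 0
  col 4: 1 + 1 + 0 (carry in) = 2 → bit 0, carry out 1
  col 5: 1 + 1 + 1 (carry in) = 3 → bit 1, carry out 1
  col 6: 0 + 1 + 1 (carry in) = 2 → bit 0, carry out 1
  col 7: 0 + 1 + 1 (carry in) = 2 → bit 0, carry out 1
  col 8: 0 + 0 + 1 (carry in) = 1 → bit 1, carry out 0
Reading bits MSB→LSB: 100101001
Strip leading zeros: 100101001
= 100101001


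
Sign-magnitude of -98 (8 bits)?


Sign bit: 1 (negative)
Magnitude: 98 = 1100010
= 11100010


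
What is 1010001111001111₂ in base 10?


Positional values:
Bit 0: 1 × 2^0 = 1
Bit 1: 1 × 2^1 = 2
Bit 2: 1 × 2^2 = 4
Bit 3: 1 × 2^3 = 8
Bit 6: 1 × 2^6 = 64
Bit 7: 1 × 2^7 = 128
Bit 8: 1 × 2^8 = 256
Bit 9: 1 × 2^9 = 512
Bit 13: 1 × 2^13 = 8192
Bit 15: 1 × 2^15 = 32768
Sum = 1 + 2 + 4 + 8 + 64 + 128 + 256 + 512 + 8192 + 32768
= 41935


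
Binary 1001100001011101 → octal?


Group into 3-bit groups: 001001100001011101
  001 = 1
  001 = 1
  100 = 4
  001 = 1
  011 = 3
  101 = 5
= 0o114135


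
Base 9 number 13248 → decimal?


Positional values (base 9):
  8 × 9^0 = 8 × 1 = 8
  4 × 9^1 = 4 × 9 = 36
  2 × 9^2 = 2 × 81 = 162
  3 × 9^3 = 3 × 729 = 2187
  1 × 9^4 = 1 × 6561 = 6561
Sum = 8 + 36 + 162 + 2187 + 6561
= 8954


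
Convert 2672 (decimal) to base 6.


Divide by 6 repeatedly:
2672 ÷ 6 = 445 remainder 2
445 ÷ 6 = 74 remainder 1
74 ÷ 6 = 12 remainder 2
12 ÷ 6 = 2 remainder 0
2 ÷ 6 = 0 remainder 2
Reading remainders bottom-up:
= 20212


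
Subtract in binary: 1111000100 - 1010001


Align and subtract column by column (LSB to MSB, borrowing when needed):
  1111000100
- 0001010001
  ----------
  col 0: (0 - 0 borrow-in) - 1 → borrow from next column: (0+2) - 1 = 1, borrow out 1
  col 1: (0 - 1 borrow-in) - 0 → borrow from next column: (-1+2) - 0 = 1, borrow out 1
  col 2: (1 - 1 borrow-in) - 0 → 0 - 0 = 0, borrow out 0
  col 3: (0 - 0 borrow-in) - 0 → 0 - 0 = 0, borrow out 0
  col 4: (0 - 0 borrow-in) - 1 → borrow from next column: (0+2) - 1 = 1, borrow out 1
  col 5: (0 - 1 borrow-in) - 0 → borrow from next column: (-1+2) - 0 = 1, borrow out 1
  col 6: (1 - 1 borrow-in) - 1 → borrow from next column: (0+2) - 1 = 1, borrow out 1
  col 7: (1 - 1 borrow-in) - 0 → 0 - 0 = 0, borrow out 0
  col 8: (1 - 0 borrow-in) - 0 → 1 - 0 = 1, borrow out 0
  col 9: (1 - 0 borrow-in) - 0 → 1 - 0 = 1, borrow out 0
Reading bits MSB→LSB: 1101110011
Strip leading zeros: 1101110011
= 1101110011
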